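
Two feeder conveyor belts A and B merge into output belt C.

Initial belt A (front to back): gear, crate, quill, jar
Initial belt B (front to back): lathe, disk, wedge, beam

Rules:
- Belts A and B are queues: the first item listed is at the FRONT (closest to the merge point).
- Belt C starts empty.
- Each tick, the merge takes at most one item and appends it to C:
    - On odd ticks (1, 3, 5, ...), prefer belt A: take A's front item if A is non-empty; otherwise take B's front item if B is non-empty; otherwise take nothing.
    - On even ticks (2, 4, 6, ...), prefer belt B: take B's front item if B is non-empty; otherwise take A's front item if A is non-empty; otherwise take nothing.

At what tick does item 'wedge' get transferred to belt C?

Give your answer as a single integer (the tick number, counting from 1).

Tick 1: prefer A, take gear from A; A=[crate,quill,jar] B=[lathe,disk,wedge,beam] C=[gear]
Tick 2: prefer B, take lathe from B; A=[crate,quill,jar] B=[disk,wedge,beam] C=[gear,lathe]
Tick 3: prefer A, take crate from A; A=[quill,jar] B=[disk,wedge,beam] C=[gear,lathe,crate]
Tick 4: prefer B, take disk from B; A=[quill,jar] B=[wedge,beam] C=[gear,lathe,crate,disk]
Tick 5: prefer A, take quill from A; A=[jar] B=[wedge,beam] C=[gear,lathe,crate,disk,quill]
Tick 6: prefer B, take wedge from B; A=[jar] B=[beam] C=[gear,lathe,crate,disk,quill,wedge]

Answer: 6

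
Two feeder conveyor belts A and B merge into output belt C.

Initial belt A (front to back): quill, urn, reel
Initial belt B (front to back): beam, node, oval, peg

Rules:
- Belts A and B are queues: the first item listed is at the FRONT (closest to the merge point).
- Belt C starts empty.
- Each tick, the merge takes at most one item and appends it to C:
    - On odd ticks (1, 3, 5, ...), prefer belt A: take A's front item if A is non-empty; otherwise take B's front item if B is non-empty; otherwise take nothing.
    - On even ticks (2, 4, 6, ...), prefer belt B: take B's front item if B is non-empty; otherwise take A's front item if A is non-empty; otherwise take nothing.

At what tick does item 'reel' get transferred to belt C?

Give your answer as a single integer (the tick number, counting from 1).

Answer: 5

Derivation:
Tick 1: prefer A, take quill from A; A=[urn,reel] B=[beam,node,oval,peg] C=[quill]
Tick 2: prefer B, take beam from B; A=[urn,reel] B=[node,oval,peg] C=[quill,beam]
Tick 3: prefer A, take urn from A; A=[reel] B=[node,oval,peg] C=[quill,beam,urn]
Tick 4: prefer B, take node from B; A=[reel] B=[oval,peg] C=[quill,beam,urn,node]
Tick 5: prefer A, take reel from A; A=[-] B=[oval,peg] C=[quill,beam,urn,node,reel]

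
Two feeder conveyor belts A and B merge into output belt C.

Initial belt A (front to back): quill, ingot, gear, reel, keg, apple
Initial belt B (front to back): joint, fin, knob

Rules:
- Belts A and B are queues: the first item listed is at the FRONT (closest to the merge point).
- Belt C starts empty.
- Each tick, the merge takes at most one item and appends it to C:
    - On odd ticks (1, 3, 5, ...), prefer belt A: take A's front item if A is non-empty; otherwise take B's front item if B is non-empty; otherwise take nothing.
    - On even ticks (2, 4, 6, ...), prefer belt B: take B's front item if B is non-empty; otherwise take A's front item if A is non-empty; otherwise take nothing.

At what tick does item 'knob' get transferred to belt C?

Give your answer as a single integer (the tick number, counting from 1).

Answer: 6

Derivation:
Tick 1: prefer A, take quill from A; A=[ingot,gear,reel,keg,apple] B=[joint,fin,knob] C=[quill]
Tick 2: prefer B, take joint from B; A=[ingot,gear,reel,keg,apple] B=[fin,knob] C=[quill,joint]
Tick 3: prefer A, take ingot from A; A=[gear,reel,keg,apple] B=[fin,knob] C=[quill,joint,ingot]
Tick 4: prefer B, take fin from B; A=[gear,reel,keg,apple] B=[knob] C=[quill,joint,ingot,fin]
Tick 5: prefer A, take gear from A; A=[reel,keg,apple] B=[knob] C=[quill,joint,ingot,fin,gear]
Tick 6: prefer B, take knob from B; A=[reel,keg,apple] B=[-] C=[quill,joint,ingot,fin,gear,knob]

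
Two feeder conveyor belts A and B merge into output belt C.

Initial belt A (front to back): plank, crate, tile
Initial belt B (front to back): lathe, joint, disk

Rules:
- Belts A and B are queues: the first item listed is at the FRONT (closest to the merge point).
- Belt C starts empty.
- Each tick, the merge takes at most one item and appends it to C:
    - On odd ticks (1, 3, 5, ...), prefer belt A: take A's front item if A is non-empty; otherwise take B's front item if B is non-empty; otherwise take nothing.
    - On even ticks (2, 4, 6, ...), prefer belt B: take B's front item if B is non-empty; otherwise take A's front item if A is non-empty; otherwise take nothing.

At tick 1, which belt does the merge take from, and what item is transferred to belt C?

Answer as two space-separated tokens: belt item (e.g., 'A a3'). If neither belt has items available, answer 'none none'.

Tick 1: prefer A, take plank from A; A=[crate,tile] B=[lathe,joint,disk] C=[plank]

Answer: A plank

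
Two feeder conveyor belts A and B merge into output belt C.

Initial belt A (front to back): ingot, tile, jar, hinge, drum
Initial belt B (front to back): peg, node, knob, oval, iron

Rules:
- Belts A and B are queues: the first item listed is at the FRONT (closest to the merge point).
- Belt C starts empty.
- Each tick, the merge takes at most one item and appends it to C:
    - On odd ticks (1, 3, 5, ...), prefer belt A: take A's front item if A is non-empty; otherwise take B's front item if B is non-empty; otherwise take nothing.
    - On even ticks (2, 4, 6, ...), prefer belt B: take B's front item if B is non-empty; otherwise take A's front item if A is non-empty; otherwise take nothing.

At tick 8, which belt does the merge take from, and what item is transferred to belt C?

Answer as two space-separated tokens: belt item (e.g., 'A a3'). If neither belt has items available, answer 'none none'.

Tick 1: prefer A, take ingot from A; A=[tile,jar,hinge,drum] B=[peg,node,knob,oval,iron] C=[ingot]
Tick 2: prefer B, take peg from B; A=[tile,jar,hinge,drum] B=[node,knob,oval,iron] C=[ingot,peg]
Tick 3: prefer A, take tile from A; A=[jar,hinge,drum] B=[node,knob,oval,iron] C=[ingot,peg,tile]
Tick 4: prefer B, take node from B; A=[jar,hinge,drum] B=[knob,oval,iron] C=[ingot,peg,tile,node]
Tick 5: prefer A, take jar from A; A=[hinge,drum] B=[knob,oval,iron] C=[ingot,peg,tile,node,jar]
Tick 6: prefer B, take knob from B; A=[hinge,drum] B=[oval,iron] C=[ingot,peg,tile,node,jar,knob]
Tick 7: prefer A, take hinge from A; A=[drum] B=[oval,iron] C=[ingot,peg,tile,node,jar,knob,hinge]
Tick 8: prefer B, take oval from B; A=[drum] B=[iron] C=[ingot,peg,tile,node,jar,knob,hinge,oval]

Answer: B oval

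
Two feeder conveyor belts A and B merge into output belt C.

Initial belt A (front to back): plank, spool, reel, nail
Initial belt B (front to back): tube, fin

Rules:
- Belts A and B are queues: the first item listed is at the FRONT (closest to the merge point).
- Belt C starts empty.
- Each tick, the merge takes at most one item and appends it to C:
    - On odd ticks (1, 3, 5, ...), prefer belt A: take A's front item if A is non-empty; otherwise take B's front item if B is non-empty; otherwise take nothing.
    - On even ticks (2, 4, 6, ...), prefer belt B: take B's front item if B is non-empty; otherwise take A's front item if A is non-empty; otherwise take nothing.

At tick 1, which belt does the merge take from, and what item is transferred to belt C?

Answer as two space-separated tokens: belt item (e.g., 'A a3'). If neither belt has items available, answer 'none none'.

Answer: A plank

Derivation:
Tick 1: prefer A, take plank from A; A=[spool,reel,nail] B=[tube,fin] C=[plank]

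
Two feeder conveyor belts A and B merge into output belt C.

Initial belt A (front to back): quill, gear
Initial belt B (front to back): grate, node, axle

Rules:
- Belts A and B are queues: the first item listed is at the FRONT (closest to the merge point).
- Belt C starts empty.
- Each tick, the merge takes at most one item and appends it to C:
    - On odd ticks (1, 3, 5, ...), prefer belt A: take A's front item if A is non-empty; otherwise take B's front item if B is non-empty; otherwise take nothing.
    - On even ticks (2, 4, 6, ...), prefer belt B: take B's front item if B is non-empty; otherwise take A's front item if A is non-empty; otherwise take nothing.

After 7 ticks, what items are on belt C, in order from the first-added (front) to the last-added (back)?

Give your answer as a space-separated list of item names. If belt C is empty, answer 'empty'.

Tick 1: prefer A, take quill from A; A=[gear] B=[grate,node,axle] C=[quill]
Tick 2: prefer B, take grate from B; A=[gear] B=[node,axle] C=[quill,grate]
Tick 3: prefer A, take gear from A; A=[-] B=[node,axle] C=[quill,grate,gear]
Tick 4: prefer B, take node from B; A=[-] B=[axle] C=[quill,grate,gear,node]
Tick 5: prefer A, take axle from B; A=[-] B=[-] C=[quill,grate,gear,node,axle]
Tick 6: prefer B, both empty, nothing taken; A=[-] B=[-] C=[quill,grate,gear,node,axle]
Tick 7: prefer A, both empty, nothing taken; A=[-] B=[-] C=[quill,grate,gear,node,axle]

Answer: quill grate gear node axle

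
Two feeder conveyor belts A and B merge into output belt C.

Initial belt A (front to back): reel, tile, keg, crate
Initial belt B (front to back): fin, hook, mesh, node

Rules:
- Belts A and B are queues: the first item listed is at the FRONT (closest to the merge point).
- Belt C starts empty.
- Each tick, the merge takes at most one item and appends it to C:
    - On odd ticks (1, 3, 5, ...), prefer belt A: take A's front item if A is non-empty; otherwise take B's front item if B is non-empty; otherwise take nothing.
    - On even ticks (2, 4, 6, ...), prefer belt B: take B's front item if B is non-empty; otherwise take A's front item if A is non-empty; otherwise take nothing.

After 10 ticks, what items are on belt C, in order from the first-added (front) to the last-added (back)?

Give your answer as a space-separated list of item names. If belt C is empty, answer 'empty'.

Answer: reel fin tile hook keg mesh crate node

Derivation:
Tick 1: prefer A, take reel from A; A=[tile,keg,crate] B=[fin,hook,mesh,node] C=[reel]
Tick 2: prefer B, take fin from B; A=[tile,keg,crate] B=[hook,mesh,node] C=[reel,fin]
Tick 3: prefer A, take tile from A; A=[keg,crate] B=[hook,mesh,node] C=[reel,fin,tile]
Tick 4: prefer B, take hook from B; A=[keg,crate] B=[mesh,node] C=[reel,fin,tile,hook]
Tick 5: prefer A, take keg from A; A=[crate] B=[mesh,node] C=[reel,fin,tile,hook,keg]
Tick 6: prefer B, take mesh from B; A=[crate] B=[node] C=[reel,fin,tile,hook,keg,mesh]
Tick 7: prefer A, take crate from A; A=[-] B=[node] C=[reel,fin,tile,hook,keg,mesh,crate]
Tick 8: prefer B, take node from B; A=[-] B=[-] C=[reel,fin,tile,hook,keg,mesh,crate,node]
Tick 9: prefer A, both empty, nothing taken; A=[-] B=[-] C=[reel,fin,tile,hook,keg,mesh,crate,node]
Tick 10: prefer B, both empty, nothing taken; A=[-] B=[-] C=[reel,fin,tile,hook,keg,mesh,crate,node]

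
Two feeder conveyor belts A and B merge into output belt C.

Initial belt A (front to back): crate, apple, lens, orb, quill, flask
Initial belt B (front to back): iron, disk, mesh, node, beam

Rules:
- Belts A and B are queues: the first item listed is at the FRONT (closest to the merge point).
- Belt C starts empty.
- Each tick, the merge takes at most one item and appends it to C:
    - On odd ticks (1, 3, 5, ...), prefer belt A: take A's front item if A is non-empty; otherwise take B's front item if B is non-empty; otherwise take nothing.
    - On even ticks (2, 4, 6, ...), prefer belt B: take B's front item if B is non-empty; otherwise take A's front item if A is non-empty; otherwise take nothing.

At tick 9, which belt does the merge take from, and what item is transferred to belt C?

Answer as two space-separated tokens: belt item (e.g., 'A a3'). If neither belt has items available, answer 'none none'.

Answer: A quill

Derivation:
Tick 1: prefer A, take crate from A; A=[apple,lens,orb,quill,flask] B=[iron,disk,mesh,node,beam] C=[crate]
Tick 2: prefer B, take iron from B; A=[apple,lens,orb,quill,flask] B=[disk,mesh,node,beam] C=[crate,iron]
Tick 3: prefer A, take apple from A; A=[lens,orb,quill,flask] B=[disk,mesh,node,beam] C=[crate,iron,apple]
Tick 4: prefer B, take disk from B; A=[lens,orb,quill,flask] B=[mesh,node,beam] C=[crate,iron,apple,disk]
Tick 5: prefer A, take lens from A; A=[orb,quill,flask] B=[mesh,node,beam] C=[crate,iron,apple,disk,lens]
Tick 6: prefer B, take mesh from B; A=[orb,quill,flask] B=[node,beam] C=[crate,iron,apple,disk,lens,mesh]
Tick 7: prefer A, take orb from A; A=[quill,flask] B=[node,beam] C=[crate,iron,apple,disk,lens,mesh,orb]
Tick 8: prefer B, take node from B; A=[quill,flask] B=[beam] C=[crate,iron,apple,disk,lens,mesh,orb,node]
Tick 9: prefer A, take quill from A; A=[flask] B=[beam] C=[crate,iron,apple,disk,lens,mesh,orb,node,quill]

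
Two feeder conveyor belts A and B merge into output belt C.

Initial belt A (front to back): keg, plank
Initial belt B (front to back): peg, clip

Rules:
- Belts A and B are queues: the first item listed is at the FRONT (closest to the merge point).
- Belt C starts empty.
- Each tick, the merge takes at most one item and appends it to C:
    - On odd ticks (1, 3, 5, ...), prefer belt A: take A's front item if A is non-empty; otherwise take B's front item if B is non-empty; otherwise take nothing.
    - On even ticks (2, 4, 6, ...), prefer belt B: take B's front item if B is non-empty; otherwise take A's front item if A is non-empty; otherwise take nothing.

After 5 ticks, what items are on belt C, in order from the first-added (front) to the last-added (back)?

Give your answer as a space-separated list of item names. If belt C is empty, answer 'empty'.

Answer: keg peg plank clip

Derivation:
Tick 1: prefer A, take keg from A; A=[plank] B=[peg,clip] C=[keg]
Tick 2: prefer B, take peg from B; A=[plank] B=[clip] C=[keg,peg]
Tick 3: prefer A, take plank from A; A=[-] B=[clip] C=[keg,peg,plank]
Tick 4: prefer B, take clip from B; A=[-] B=[-] C=[keg,peg,plank,clip]
Tick 5: prefer A, both empty, nothing taken; A=[-] B=[-] C=[keg,peg,plank,clip]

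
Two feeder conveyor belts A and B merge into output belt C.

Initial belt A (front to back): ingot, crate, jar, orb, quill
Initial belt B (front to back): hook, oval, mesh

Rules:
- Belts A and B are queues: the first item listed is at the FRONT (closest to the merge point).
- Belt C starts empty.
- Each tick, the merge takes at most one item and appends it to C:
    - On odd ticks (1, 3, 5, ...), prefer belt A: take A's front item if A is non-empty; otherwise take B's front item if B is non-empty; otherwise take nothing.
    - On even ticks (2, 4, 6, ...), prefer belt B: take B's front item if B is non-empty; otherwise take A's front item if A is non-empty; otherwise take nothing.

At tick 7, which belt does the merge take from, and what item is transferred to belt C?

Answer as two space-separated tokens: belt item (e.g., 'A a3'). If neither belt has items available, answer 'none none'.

Answer: A orb

Derivation:
Tick 1: prefer A, take ingot from A; A=[crate,jar,orb,quill] B=[hook,oval,mesh] C=[ingot]
Tick 2: prefer B, take hook from B; A=[crate,jar,orb,quill] B=[oval,mesh] C=[ingot,hook]
Tick 3: prefer A, take crate from A; A=[jar,orb,quill] B=[oval,mesh] C=[ingot,hook,crate]
Tick 4: prefer B, take oval from B; A=[jar,orb,quill] B=[mesh] C=[ingot,hook,crate,oval]
Tick 5: prefer A, take jar from A; A=[orb,quill] B=[mesh] C=[ingot,hook,crate,oval,jar]
Tick 6: prefer B, take mesh from B; A=[orb,quill] B=[-] C=[ingot,hook,crate,oval,jar,mesh]
Tick 7: prefer A, take orb from A; A=[quill] B=[-] C=[ingot,hook,crate,oval,jar,mesh,orb]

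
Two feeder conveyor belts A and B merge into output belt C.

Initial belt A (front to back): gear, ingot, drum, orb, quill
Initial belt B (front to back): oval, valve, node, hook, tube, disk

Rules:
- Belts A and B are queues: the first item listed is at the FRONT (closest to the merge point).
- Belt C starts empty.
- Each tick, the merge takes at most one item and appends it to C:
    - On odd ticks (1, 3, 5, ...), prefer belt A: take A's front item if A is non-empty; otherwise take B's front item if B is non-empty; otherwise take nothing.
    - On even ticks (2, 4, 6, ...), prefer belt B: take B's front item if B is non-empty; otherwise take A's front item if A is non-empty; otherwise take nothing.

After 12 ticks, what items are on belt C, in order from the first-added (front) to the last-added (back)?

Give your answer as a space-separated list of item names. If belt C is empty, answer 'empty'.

Answer: gear oval ingot valve drum node orb hook quill tube disk

Derivation:
Tick 1: prefer A, take gear from A; A=[ingot,drum,orb,quill] B=[oval,valve,node,hook,tube,disk] C=[gear]
Tick 2: prefer B, take oval from B; A=[ingot,drum,orb,quill] B=[valve,node,hook,tube,disk] C=[gear,oval]
Tick 3: prefer A, take ingot from A; A=[drum,orb,quill] B=[valve,node,hook,tube,disk] C=[gear,oval,ingot]
Tick 4: prefer B, take valve from B; A=[drum,orb,quill] B=[node,hook,tube,disk] C=[gear,oval,ingot,valve]
Tick 5: prefer A, take drum from A; A=[orb,quill] B=[node,hook,tube,disk] C=[gear,oval,ingot,valve,drum]
Tick 6: prefer B, take node from B; A=[orb,quill] B=[hook,tube,disk] C=[gear,oval,ingot,valve,drum,node]
Tick 7: prefer A, take orb from A; A=[quill] B=[hook,tube,disk] C=[gear,oval,ingot,valve,drum,node,orb]
Tick 8: prefer B, take hook from B; A=[quill] B=[tube,disk] C=[gear,oval,ingot,valve,drum,node,orb,hook]
Tick 9: prefer A, take quill from A; A=[-] B=[tube,disk] C=[gear,oval,ingot,valve,drum,node,orb,hook,quill]
Tick 10: prefer B, take tube from B; A=[-] B=[disk] C=[gear,oval,ingot,valve,drum,node,orb,hook,quill,tube]
Tick 11: prefer A, take disk from B; A=[-] B=[-] C=[gear,oval,ingot,valve,drum,node,orb,hook,quill,tube,disk]
Tick 12: prefer B, both empty, nothing taken; A=[-] B=[-] C=[gear,oval,ingot,valve,drum,node,orb,hook,quill,tube,disk]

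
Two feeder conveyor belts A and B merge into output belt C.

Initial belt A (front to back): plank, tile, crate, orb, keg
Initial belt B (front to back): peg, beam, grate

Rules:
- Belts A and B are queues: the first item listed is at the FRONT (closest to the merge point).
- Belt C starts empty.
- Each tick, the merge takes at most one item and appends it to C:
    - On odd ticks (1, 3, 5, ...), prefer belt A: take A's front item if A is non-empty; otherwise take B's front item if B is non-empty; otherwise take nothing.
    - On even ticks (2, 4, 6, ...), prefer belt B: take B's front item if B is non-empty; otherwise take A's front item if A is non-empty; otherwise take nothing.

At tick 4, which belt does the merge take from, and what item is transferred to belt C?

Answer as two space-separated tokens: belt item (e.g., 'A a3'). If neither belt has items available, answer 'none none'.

Answer: B beam

Derivation:
Tick 1: prefer A, take plank from A; A=[tile,crate,orb,keg] B=[peg,beam,grate] C=[plank]
Tick 2: prefer B, take peg from B; A=[tile,crate,orb,keg] B=[beam,grate] C=[plank,peg]
Tick 3: prefer A, take tile from A; A=[crate,orb,keg] B=[beam,grate] C=[plank,peg,tile]
Tick 4: prefer B, take beam from B; A=[crate,orb,keg] B=[grate] C=[plank,peg,tile,beam]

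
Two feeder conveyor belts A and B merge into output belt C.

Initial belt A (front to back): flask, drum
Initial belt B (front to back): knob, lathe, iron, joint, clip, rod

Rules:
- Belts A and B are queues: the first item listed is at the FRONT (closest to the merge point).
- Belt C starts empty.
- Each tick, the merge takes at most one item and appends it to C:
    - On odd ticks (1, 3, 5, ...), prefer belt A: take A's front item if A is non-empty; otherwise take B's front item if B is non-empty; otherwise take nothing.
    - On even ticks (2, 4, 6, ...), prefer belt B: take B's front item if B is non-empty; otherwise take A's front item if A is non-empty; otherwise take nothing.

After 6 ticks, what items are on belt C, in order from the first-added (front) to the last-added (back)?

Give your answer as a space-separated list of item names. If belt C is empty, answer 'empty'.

Tick 1: prefer A, take flask from A; A=[drum] B=[knob,lathe,iron,joint,clip,rod] C=[flask]
Tick 2: prefer B, take knob from B; A=[drum] B=[lathe,iron,joint,clip,rod] C=[flask,knob]
Tick 3: prefer A, take drum from A; A=[-] B=[lathe,iron,joint,clip,rod] C=[flask,knob,drum]
Tick 4: prefer B, take lathe from B; A=[-] B=[iron,joint,clip,rod] C=[flask,knob,drum,lathe]
Tick 5: prefer A, take iron from B; A=[-] B=[joint,clip,rod] C=[flask,knob,drum,lathe,iron]
Tick 6: prefer B, take joint from B; A=[-] B=[clip,rod] C=[flask,knob,drum,lathe,iron,joint]

Answer: flask knob drum lathe iron joint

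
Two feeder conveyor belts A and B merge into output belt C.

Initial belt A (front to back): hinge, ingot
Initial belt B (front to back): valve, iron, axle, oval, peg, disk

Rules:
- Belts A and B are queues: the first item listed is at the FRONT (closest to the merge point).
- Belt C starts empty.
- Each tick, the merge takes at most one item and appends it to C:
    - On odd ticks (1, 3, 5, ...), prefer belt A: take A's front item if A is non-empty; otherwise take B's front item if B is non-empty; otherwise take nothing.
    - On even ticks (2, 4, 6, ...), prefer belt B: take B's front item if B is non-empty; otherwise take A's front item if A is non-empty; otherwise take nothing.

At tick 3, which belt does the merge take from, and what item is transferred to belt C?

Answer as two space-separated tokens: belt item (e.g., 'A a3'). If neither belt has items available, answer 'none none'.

Tick 1: prefer A, take hinge from A; A=[ingot] B=[valve,iron,axle,oval,peg,disk] C=[hinge]
Tick 2: prefer B, take valve from B; A=[ingot] B=[iron,axle,oval,peg,disk] C=[hinge,valve]
Tick 3: prefer A, take ingot from A; A=[-] B=[iron,axle,oval,peg,disk] C=[hinge,valve,ingot]

Answer: A ingot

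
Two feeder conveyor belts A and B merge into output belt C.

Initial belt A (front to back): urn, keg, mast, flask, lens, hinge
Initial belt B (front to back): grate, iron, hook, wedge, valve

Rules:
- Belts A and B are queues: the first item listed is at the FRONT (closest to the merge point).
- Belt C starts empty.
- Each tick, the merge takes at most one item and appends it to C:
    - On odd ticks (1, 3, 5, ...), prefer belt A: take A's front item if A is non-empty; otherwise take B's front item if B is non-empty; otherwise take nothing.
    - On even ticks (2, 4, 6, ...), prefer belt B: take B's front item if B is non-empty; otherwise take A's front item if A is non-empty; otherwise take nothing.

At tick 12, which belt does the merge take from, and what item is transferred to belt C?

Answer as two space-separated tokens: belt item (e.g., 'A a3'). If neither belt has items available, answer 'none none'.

Tick 1: prefer A, take urn from A; A=[keg,mast,flask,lens,hinge] B=[grate,iron,hook,wedge,valve] C=[urn]
Tick 2: prefer B, take grate from B; A=[keg,mast,flask,lens,hinge] B=[iron,hook,wedge,valve] C=[urn,grate]
Tick 3: prefer A, take keg from A; A=[mast,flask,lens,hinge] B=[iron,hook,wedge,valve] C=[urn,grate,keg]
Tick 4: prefer B, take iron from B; A=[mast,flask,lens,hinge] B=[hook,wedge,valve] C=[urn,grate,keg,iron]
Tick 5: prefer A, take mast from A; A=[flask,lens,hinge] B=[hook,wedge,valve] C=[urn,grate,keg,iron,mast]
Tick 6: prefer B, take hook from B; A=[flask,lens,hinge] B=[wedge,valve] C=[urn,grate,keg,iron,mast,hook]
Tick 7: prefer A, take flask from A; A=[lens,hinge] B=[wedge,valve] C=[urn,grate,keg,iron,mast,hook,flask]
Tick 8: prefer B, take wedge from B; A=[lens,hinge] B=[valve] C=[urn,grate,keg,iron,mast,hook,flask,wedge]
Tick 9: prefer A, take lens from A; A=[hinge] B=[valve] C=[urn,grate,keg,iron,mast,hook,flask,wedge,lens]
Tick 10: prefer B, take valve from B; A=[hinge] B=[-] C=[urn,grate,keg,iron,mast,hook,flask,wedge,lens,valve]
Tick 11: prefer A, take hinge from A; A=[-] B=[-] C=[urn,grate,keg,iron,mast,hook,flask,wedge,lens,valve,hinge]
Tick 12: prefer B, both empty, nothing taken; A=[-] B=[-] C=[urn,grate,keg,iron,mast,hook,flask,wedge,lens,valve,hinge]

Answer: none none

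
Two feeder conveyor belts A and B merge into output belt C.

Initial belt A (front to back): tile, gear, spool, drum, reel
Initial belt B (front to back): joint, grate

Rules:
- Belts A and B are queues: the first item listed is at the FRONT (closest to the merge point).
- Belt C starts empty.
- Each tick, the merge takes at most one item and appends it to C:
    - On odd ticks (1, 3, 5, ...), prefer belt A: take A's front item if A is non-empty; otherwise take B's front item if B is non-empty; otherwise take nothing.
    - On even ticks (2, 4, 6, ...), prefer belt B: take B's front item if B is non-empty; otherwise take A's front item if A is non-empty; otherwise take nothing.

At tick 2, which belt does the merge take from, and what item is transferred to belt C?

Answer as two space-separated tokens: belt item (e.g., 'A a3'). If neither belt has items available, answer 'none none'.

Answer: B joint

Derivation:
Tick 1: prefer A, take tile from A; A=[gear,spool,drum,reel] B=[joint,grate] C=[tile]
Tick 2: prefer B, take joint from B; A=[gear,spool,drum,reel] B=[grate] C=[tile,joint]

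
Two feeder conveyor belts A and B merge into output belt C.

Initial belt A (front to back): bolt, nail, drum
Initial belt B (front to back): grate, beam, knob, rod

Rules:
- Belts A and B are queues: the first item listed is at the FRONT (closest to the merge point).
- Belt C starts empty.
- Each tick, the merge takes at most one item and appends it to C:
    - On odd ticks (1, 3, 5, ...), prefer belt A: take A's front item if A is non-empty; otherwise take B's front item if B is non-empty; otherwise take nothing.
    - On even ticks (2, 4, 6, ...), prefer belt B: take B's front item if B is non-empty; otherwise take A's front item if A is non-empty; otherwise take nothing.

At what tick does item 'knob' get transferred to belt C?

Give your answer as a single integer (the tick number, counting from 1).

Tick 1: prefer A, take bolt from A; A=[nail,drum] B=[grate,beam,knob,rod] C=[bolt]
Tick 2: prefer B, take grate from B; A=[nail,drum] B=[beam,knob,rod] C=[bolt,grate]
Tick 3: prefer A, take nail from A; A=[drum] B=[beam,knob,rod] C=[bolt,grate,nail]
Tick 4: prefer B, take beam from B; A=[drum] B=[knob,rod] C=[bolt,grate,nail,beam]
Tick 5: prefer A, take drum from A; A=[-] B=[knob,rod] C=[bolt,grate,nail,beam,drum]
Tick 6: prefer B, take knob from B; A=[-] B=[rod] C=[bolt,grate,nail,beam,drum,knob]

Answer: 6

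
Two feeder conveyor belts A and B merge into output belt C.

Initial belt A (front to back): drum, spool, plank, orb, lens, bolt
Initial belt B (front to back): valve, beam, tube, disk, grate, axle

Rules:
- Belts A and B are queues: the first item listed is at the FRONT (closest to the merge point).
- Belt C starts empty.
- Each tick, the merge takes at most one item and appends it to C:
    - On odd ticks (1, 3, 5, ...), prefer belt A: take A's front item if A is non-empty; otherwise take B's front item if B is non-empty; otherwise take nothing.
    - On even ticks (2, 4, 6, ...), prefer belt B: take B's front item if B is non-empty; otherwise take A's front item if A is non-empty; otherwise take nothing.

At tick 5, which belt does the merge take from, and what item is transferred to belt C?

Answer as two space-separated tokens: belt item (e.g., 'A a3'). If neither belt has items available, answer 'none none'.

Answer: A plank

Derivation:
Tick 1: prefer A, take drum from A; A=[spool,plank,orb,lens,bolt] B=[valve,beam,tube,disk,grate,axle] C=[drum]
Tick 2: prefer B, take valve from B; A=[spool,plank,orb,lens,bolt] B=[beam,tube,disk,grate,axle] C=[drum,valve]
Tick 3: prefer A, take spool from A; A=[plank,orb,lens,bolt] B=[beam,tube,disk,grate,axle] C=[drum,valve,spool]
Tick 4: prefer B, take beam from B; A=[plank,orb,lens,bolt] B=[tube,disk,grate,axle] C=[drum,valve,spool,beam]
Tick 5: prefer A, take plank from A; A=[orb,lens,bolt] B=[tube,disk,grate,axle] C=[drum,valve,spool,beam,plank]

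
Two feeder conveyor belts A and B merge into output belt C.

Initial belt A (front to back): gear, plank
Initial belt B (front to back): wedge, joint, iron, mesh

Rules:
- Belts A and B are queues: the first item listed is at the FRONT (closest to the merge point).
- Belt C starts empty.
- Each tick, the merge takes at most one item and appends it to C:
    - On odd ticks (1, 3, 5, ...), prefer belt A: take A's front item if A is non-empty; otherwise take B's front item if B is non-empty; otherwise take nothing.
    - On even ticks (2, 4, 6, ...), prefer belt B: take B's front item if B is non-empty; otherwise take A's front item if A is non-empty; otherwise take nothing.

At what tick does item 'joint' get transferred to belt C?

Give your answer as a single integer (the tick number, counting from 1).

Answer: 4

Derivation:
Tick 1: prefer A, take gear from A; A=[plank] B=[wedge,joint,iron,mesh] C=[gear]
Tick 2: prefer B, take wedge from B; A=[plank] B=[joint,iron,mesh] C=[gear,wedge]
Tick 3: prefer A, take plank from A; A=[-] B=[joint,iron,mesh] C=[gear,wedge,plank]
Tick 4: prefer B, take joint from B; A=[-] B=[iron,mesh] C=[gear,wedge,plank,joint]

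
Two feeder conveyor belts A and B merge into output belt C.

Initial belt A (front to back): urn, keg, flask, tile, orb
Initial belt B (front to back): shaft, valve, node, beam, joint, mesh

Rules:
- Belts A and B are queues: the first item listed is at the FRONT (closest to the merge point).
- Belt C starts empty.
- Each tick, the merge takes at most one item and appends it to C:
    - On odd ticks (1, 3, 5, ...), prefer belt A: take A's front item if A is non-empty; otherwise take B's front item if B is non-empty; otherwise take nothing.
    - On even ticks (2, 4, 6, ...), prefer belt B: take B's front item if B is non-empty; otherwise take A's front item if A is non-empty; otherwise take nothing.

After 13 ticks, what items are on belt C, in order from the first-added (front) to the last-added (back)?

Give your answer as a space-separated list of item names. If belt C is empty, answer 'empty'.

Answer: urn shaft keg valve flask node tile beam orb joint mesh

Derivation:
Tick 1: prefer A, take urn from A; A=[keg,flask,tile,orb] B=[shaft,valve,node,beam,joint,mesh] C=[urn]
Tick 2: prefer B, take shaft from B; A=[keg,flask,tile,orb] B=[valve,node,beam,joint,mesh] C=[urn,shaft]
Tick 3: prefer A, take keg from A; A=[flask,tile,orb] B=[valve,node,beam,joint,mesh] C=[urn,shaft,keg]
Tick 4: prefer B, take valve from B; A=[flask,tile,orb] B=[node,beam,joint,mesh] C=[urn,shaft,keg,valve]
Tick 5: prefer A, take flask from A; A=[tile,orb] B=[node,beam,joint,mesh] C=[urn,shaft,keg,valve,flask]
Tick 6: prefer B, take node from B; A=[tile,orb] B=[beam,joint,mesh] C=[urn,shaft,keg,valve,flask,node]
Tick 7: prefer A, take tile from A; A=[orb] B=[beam,joint,mesh] C=[urn,shaft,keg,valve,flask,node,tile]
Tick 8: prefer B, take beam from B; A=[orb] B=[joint,mesh] C=[urn,shaft,keg,valve,flask,node,tile,beam]
Tick 9: prefer A, take orb from A; A=[-] B=[joint,mesh] C=[urn,shaft,keg,valve,flask,node,tile,beam,orb]
Tick 10: prefer B, take joint from B; A=[-] B=[mesh] C=[urn,shaft,keg,valve,flask,node,tile,beam,orb,joint]
Tick 11: prefer A, take mesh from B; A=[-] B=[-] C=[urn,shaft,keg,valve,flask,node,tile,beam,orb,joint,mesh]
Tick 12: prefer B, both empty, nothing taken; A=[-] B=[-] C=[urn,shaft,keg,valve,flask,node,tile,beam,orb,joint,mesh]
Tick 13: prefer A, both empty, nothing taken; A=[-] B=[-] C=[urn,shaft,keg,valve,flask,node,tile,beam,orb,joint,mesh]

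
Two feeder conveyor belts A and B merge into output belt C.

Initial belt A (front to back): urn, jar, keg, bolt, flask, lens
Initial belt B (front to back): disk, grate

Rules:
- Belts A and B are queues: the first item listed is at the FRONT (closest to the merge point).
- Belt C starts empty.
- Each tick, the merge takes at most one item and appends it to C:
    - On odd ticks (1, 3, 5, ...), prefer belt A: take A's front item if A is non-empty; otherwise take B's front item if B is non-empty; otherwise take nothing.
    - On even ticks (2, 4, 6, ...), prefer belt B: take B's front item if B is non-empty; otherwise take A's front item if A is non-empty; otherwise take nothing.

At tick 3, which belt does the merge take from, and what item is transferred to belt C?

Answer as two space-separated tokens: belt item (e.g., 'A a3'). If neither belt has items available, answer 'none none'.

Answer: A jar

Derivation:
Tick 1: prefer A, take urn from A; A=[jar,keg,bolt,flask,lens] B=[disk,grate] C=[urn]
Tick 2: prefer B, take disk from B; A=[jar,keg,bolt,flask,lens] B=[grate] C=[urn,disk]
Tick 3: prefer A, take jar from A; A=[keg,bolt,flask,lens] B=[grate] C=[urn,disk,jar]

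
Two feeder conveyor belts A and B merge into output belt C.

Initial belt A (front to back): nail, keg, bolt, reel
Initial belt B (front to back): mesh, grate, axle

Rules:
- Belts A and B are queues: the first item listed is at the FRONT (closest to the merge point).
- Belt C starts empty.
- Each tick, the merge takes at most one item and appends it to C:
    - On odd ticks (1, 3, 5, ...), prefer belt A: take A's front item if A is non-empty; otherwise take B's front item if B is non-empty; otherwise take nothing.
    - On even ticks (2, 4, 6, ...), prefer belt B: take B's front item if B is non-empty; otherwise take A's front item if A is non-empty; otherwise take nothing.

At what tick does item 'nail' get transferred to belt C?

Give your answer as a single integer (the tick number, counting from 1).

Tick 1: prefer A, take nail from A; A=[keg,bolt,reel] B=[mesh,grate,axle] C=[nail]

Answer: 1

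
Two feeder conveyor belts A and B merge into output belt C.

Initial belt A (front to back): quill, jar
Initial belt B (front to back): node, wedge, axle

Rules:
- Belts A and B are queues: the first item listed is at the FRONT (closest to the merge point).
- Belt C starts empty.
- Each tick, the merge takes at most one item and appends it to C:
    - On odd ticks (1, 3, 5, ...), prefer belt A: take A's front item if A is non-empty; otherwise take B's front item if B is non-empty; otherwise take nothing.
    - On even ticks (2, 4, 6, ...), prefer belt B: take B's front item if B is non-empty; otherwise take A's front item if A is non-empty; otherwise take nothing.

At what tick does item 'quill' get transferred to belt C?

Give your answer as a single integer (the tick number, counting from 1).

Answer: 1

Derivation:
Tick 1: prefer A, take quill from A; A=[jar] B=[node,wedge,axle] C=[quill]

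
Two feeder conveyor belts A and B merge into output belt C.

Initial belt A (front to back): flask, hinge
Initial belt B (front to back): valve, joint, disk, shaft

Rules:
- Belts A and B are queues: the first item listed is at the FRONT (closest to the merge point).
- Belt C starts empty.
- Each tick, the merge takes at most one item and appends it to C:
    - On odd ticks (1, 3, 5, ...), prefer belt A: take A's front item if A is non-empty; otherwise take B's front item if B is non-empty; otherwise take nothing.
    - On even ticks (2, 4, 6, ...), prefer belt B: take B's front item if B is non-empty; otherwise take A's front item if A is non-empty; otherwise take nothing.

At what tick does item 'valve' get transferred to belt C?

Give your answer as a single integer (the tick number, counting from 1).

Tick 1: prefer A, take flask from A; A=[hinge] B=[valve,joint,disk,shaft] C=[flask]
Tick 2: prefer B, take valve from B; A=[hinge] B=[joint,disk,shaft] C=[flask,valve]

Answer: 2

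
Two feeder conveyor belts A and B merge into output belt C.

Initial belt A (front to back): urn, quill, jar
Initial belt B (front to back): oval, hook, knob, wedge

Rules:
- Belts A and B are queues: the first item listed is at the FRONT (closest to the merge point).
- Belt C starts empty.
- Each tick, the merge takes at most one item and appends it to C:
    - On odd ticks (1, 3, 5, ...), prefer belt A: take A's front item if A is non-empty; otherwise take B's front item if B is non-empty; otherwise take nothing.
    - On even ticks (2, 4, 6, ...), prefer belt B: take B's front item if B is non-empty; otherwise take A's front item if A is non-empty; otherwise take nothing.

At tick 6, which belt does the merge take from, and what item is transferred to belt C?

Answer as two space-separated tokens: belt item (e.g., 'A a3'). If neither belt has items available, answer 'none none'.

Tick 1: prefer A, take urn from A; A=[quill,jar] B=[oval,hook,knob,wedge] C=[urn]
Tick 2: prefer B, take oval from B; A=[quill,jar] B=[hook,knob,wedge] C=[urn,oval]
Tick 3: prefer A, take quill from A; A=[jar] B=[hook,knob,wedge] C=[urn,oval,quill]
Tick 4: prefer B, take hook from B; A=[jar] B=[knob,wedge] C=[urn,oval,quill,hook]
Tick 5: prefer A, take jar from A; A=[-] B=[knob,wedge] C=[urn,oval,quill,hook,jar]
Tick 6: prefer B, take knob from B; A=[-] B=[wedge] C=[urn,oval,quill,hook,jar,knob]

Answer: B knob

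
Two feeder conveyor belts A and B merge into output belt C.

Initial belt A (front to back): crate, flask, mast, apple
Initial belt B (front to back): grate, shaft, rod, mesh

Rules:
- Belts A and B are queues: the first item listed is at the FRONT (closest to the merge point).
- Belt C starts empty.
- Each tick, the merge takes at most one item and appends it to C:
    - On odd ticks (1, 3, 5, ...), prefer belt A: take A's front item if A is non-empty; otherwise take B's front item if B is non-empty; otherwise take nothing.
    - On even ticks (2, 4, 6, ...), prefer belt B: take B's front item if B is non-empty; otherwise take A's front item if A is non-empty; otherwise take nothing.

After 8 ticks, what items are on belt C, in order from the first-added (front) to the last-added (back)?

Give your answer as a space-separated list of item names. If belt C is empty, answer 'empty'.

Answer: crate grate flask shaft mast rod apple mesh

Derivation:
Tick 1: prefer A, take crate from A; A=[flask,mast,apple] B=[grate,shaft,rod,mesh] C=[crate]
Tick 2: prefer B, take grate from B; A=[flask,mast,apple] B=[shaft,rod,mesh] C=[crate,grate]
Tick 3: prefer A, take flask from A; A=[mast,apple] B=[shaft,rod,mesh] C=[crate,grate,flask]
Tick 4: prefer B, take shaft from B; A=[mast,apple] B=[rod,mesh] C=[crate,grate,flask,shaft]
Tick 5: prefer A, take mast from A; A=[apple] B=[rod,mesh] C=[crate,grate,flask,shaft,mast]
Tick 6: prefer B, take rod from B; A=[apple] B=[mesh] C=[crate,grate,flask,shaft,mast,rod]
Tick 7: prefer A, take apple from A; A=[-] B=[mesh] C=[crate,grate,flask,shaft,mast,rod,apple]
Tick 8: prefer B, take mesh from B; A=[-] B=[-] C=[crate,grate,flask,shaft,mast,rod,apple,mesh]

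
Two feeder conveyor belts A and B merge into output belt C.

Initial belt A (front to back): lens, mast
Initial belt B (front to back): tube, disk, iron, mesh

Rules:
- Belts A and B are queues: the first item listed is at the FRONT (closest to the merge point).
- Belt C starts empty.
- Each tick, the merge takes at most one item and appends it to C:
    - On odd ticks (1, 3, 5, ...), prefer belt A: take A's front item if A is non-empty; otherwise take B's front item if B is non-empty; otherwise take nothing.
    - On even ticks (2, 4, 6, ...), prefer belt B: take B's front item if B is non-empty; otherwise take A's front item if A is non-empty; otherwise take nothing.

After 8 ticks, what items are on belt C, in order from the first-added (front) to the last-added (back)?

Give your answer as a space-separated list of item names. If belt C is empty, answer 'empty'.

Tick 1: prefer A, take lens from A; A=[mast] B=[tube,disk,iron,mesh] C=[lens]
Tick 2: prefer B, take tube from B; A=[mast] B=[disk,iron,mesh] C=[lens,tube]
Tick 3: prefer A, take mast from A; A=[-] B=[disk,iron,mesh] C=[lens,tube,mast]
Tick 4: prefer B, take disk from B; A=[-] B=[iron,mesh] C=[lens,tube,mast,disk]
Tick 5: prefer A, take iron from B; A=[-] B=[mesh] C=[lens,tube,mast,disk,iron]
Tick 6: prefer B, take mesh from B; A=[-] B=[-] C=[lens,tube,mast,disk,iron,mesh]
Tick 7: prefer A, both empty, nothing taken; A=[-] B=[-] C=[lens,tube,mast,disk,iron,mesh]
Tick 8: prefer B, both empty, nothing taken; A=[-] B=[-] C=[lens,tube,mast,disk,iron,mesh]

Answer: lens tube mast disk iron mesh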